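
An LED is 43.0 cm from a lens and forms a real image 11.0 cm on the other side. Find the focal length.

f = 8.76 cm (converging)

Real image ⇒ d_i = +11.0 cm.
1/f = 1/d_o + 1/d_i = 1/(43.0) + 1/(11.0) = 0.1142, so f = 8.76 cm.
Since f is positive, the lens is converging.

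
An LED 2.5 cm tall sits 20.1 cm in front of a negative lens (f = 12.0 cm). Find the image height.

For a negative lens, f = -12.0 cm.
1/d_i = 1/f − 1/d_o = 1/(-12.00) − 1/(20.1) = -0.1331, so d_i = -7.514 cm.
m = −d_i/d_o = +0.3738.
|h_i| = |m|·h_o = 0.3738 × 2.5 = 0.935 cm. The image is virtual, upright and reduced, on the same side as the object.

0.935 cm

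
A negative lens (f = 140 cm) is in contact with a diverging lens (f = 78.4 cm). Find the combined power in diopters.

P₁ = 1/f₁ = 1/(-1.40 m) = -0.7143 D; P₂ = 1/f₂ = 1/(-0.784 m) = -1.276 D.
For thin lenses in contact, P = P₁ + P₂ = (-0.7143) + (-1.276) = -1.99 D.

P = -1.99 D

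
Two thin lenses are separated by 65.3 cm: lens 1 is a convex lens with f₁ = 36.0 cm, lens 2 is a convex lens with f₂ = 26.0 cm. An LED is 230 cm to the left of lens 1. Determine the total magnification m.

m = -1.43

Lens 1: 1/d_i1 = 1/(36.0) − 1/(230) = 0.02343, so d_i1 = 42.68 cm; m₁ = −d_i1/d_o1 = -0.1856.
d_o2 = 65.3 − (42.68) = 22.62 cm.
Lens 2: 1/d_i2 = 1/(26.0) − 1/(22.62) = -0.005747, so d_i2 = -174.0 cm; m₂ = −d_i2/d_o2 = +7.692.
m = m₁·m₂ = (-0.1856)(+7.692) = -1.43.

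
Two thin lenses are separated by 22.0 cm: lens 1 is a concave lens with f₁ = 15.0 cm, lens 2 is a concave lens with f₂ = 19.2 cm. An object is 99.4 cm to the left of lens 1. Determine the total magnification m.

f₁ = −15.0 cm (diverging).
Lens 1: 1/d_i1 = 1/(-15.0) − 1/(99.4) = -0.07673, so d_i1 = -13.03 cm; m₁ = −d_i1/d_o1 = +0.1311.
d_o2 = 22.0 − (-13.03) = 35.03 cm.
f₂ = −19.2 cm (diverging).
Lens 2: 1/d_i2 = 1/(-19.2) − 1/(35.03) = -0.08063, so d_i2 = -12.40 cm; m₂ = −d_i2/d_o2 = +0.3540.
m = m₁·m₂ = (+0.1311)(+0.3540) = +0.0464.

m = +0.0464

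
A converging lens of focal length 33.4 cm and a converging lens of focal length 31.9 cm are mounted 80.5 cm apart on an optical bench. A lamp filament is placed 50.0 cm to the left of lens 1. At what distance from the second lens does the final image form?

Lens 1: 1/d_i1 = 1/f₁ − 1/d_o1 = 1/(33.4) − 1/(50.0) = 0.009940, so d_i1 = 100.6 cm.
The intermediate image is 100.6 cm to the right of lens 1, which lies 20.10 cm to the right of lens 2 — a virtual object — so d_o2 = −20.10 cm.
Lens 2: 1/d_i2 = 1/f₂ − 1/d_o2 = 1/(31.9) − 1/(-20.10) = 0.08110, so d_i2 = 12.3 cm.
The final image is real, 12.3 cm to the right of lens 2 (overall magnification ≈ -1.2).

12.3 cm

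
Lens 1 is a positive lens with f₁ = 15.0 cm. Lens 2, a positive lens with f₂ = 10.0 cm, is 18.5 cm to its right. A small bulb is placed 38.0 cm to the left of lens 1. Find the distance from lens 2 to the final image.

3.86 cm

Lens 1: 1/d_i1 = 1/f₁ − 1/d_o1 = 1/(15.0) − 1/(38.0) = 0.04035, so d_i1 = 24.78 cm.
The intermediate image is 24.78 cm to the right of lens 1, which lies 6.280 cm to the right of lens 2 — a virtual object — so d_o2 = −6.280 cm.
Lens 2: 1/d_i2 = 1/f₂ − 1/d_o2 = 1/(10.0) − 1/(-6.280) = 0.2592, so d_i2 = 3.86 cm.
The final image is real, 3.86 cm to the right of lens 2 (overall magnification ≈ -0.40).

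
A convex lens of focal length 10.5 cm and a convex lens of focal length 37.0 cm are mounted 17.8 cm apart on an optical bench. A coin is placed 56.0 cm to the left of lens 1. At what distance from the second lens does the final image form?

5.62 cm

Lens 1: 1/d_i1 = 1/f₁ − 1/d_o1 = 1/(10.5) − 1/(56.0) = 0.07738, so d_i1 = 12.92 cm.
The intermediate image is 12.92 cm to the right of lens 1, which is 17.8 − (12.92) = 4.880 cm to the left of lens 2, so d_o2 = +4.880 cm.
Lens 2: 1/d_i2 = 1/f₂ − 1/d_o2 = 1/(37.0) − 1/(4.880) = -0.1779, so d_i2 = -5.62 cm.
The final image is virtual, 5.62 cm to the left of lens 2 (overall magnification ≈ -0.27).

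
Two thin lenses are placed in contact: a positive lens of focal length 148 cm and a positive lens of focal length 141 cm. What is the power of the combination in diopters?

P₁ = 1/f₁ = 1/(1.48 m) = +0.6757 D; P₂ = 1/f₂ = 1/(1.41 m) = +0.7092 D.
For thin lenses in contact, P = P₁ + P₂ = (+0.6757) + (+0.7092) = +1.38 D.

P = +1.38 D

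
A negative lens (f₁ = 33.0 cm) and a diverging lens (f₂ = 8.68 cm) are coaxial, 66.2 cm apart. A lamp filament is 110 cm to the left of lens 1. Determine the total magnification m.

m = +0.0200

f₁ = −33.0 cm (diverging).
Lens 1: 1/d_i1 = 1/(-33.0) − 1/(110) = -0.03939, so d_i1 = -25.38 cm; m₁ = −d_i1/d_o1 = +0.2307.
d_o2 = 66.2 − (-25.38) = 91.58 cm.
f₂ = −8.68 cm (diverging).
Lens 2: 1/d_i2 = 1/(-8.68) − 1/(91.58) = -0.1261, so d_i2 = -7.929 cm; m₂ = −d_i2/d_o2 = +0.08657.
m = m₁·m₂ = (+0.2307)(+0.08657) = +0.0200.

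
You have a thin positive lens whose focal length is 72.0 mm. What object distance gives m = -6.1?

83.8 mm

m = −d_i/d_o ⇒ d_i = −m·d_o.
1/f = 1/d_o + 1/d_i = 1/d_o − 1/(m·d_o) = (1 − 1/m)/d_o, so d_o = f(1 − 1/m) = (72.00)(1 − 1/(-6.1)) = 83.8 mm.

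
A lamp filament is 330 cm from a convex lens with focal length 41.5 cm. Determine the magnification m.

1/d_i = 1/f − 1/d_o = 1/(41.50) − 1/(330) = 0.02107, so d_i = 47.47 cm.
m = −d_i/d_o = −(47.47)/(330) = -0.144.
The image is real, inverted and reduced, on the far side of the lens.

m = -0.144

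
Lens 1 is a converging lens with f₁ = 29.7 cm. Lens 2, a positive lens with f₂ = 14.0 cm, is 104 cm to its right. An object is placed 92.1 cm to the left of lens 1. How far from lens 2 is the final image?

18.2 cm

Lens 1: 1/d_i1 = 1/f₁ − 1/d_o1 = 1/(29.7) − 1/(92.1) = 0.02281, so d_i1 = 43.84 cm.
The intermediate image is 43.84 cm to the right of lens 1, which is 104 − (43.84) = 60.16 cm to the left of lens 2, so d_o2 = +60.16 cm.
Lens 2: 1/d_i2 = 1/f₂ − 1/d_o2 = 1/(14.0) − 1/(60.16) = 0.05481, so d_i2 = 18.2 cm.
The final image is real, 18.2 cm to the right of lens 2 (overall magnification ≈ 0.14).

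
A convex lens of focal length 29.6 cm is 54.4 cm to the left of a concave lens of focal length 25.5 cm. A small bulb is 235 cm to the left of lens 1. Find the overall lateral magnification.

m = -0.0798

Lens 1: 1/d_i1 = 1/(29.6) − 1/(235) = 0.02953, so d_i1 = 33.87 cm; m₁ = −d_i1/d_o1 = -0.1441.
d_o2 = 54.4 − (33.87) = 20.53 cm.
f₂ = −25.5 cm (diverging).
Lens 2: 1/d_i2 = 1/(-25.5) − 1/(20.53) = -0.08792, so d_i2 = -11.37 cm; m₂ = −d_i2/d_o2 = +0.5540.
m = m₁·m₂ = (-0.1441)(+0.5540) = -0.0798.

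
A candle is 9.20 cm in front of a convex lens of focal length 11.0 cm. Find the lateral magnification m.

1/d_i = 1/f − 1/d_o = 1/(11.00) − 1/(9.20) = -0.01779, so d_i = -56.22 cm.
m = −d_i/d_o = −(-56.22)/(9.20) = +6.11.
The image is virtual, upright and enlarged, on the same side as the object.

m = +6.11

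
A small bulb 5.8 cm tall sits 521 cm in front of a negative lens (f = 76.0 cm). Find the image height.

0.738 cm

For a negative lens, f = -76.0 cm.
1/d_i = 1/f − 1/d_o = 1/(-76.00) − 1/(521) = -0.01508, so d_i = -66.32 cm.
m = −d_i/d_o = +0.1273.
|h_i| = |m|·h_o = 0.1273 × 5.8 = 0.738 cm. The image is virtual, upright and reduced, on the same side as the object.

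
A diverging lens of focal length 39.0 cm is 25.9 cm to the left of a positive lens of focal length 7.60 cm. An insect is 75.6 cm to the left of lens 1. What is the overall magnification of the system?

f₁ = −39.0 cm (diverging).
Lens 1: 1/d_i1 = 1/(-39.0) − 1/(75.6) = -0.03887, so d_i1 = -25.73 cm; m₁ = −d_i1/d_o1 = +0.3403.
d_o2 = 25.9 − (-25.73) = 51.63 cm.
Lens 2: 1/d_i2 = 1/(7.60) − 1/(51.63) = 0.1122, so d_i2 = 8.912 cm; m₂ = −d_i2/d_o2 = -0.1726.
m = m₁·m₂ = (+0.3403)(-0.1726) = -0.0587.

m = -0.0587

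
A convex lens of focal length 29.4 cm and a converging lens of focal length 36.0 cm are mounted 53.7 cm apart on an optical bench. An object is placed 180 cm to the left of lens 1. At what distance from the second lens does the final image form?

Lens 1: 1/d_i1 = 1/f₁ − 1/d_o1 = 1/(29.4) − 1/(180) = 0.02846, so d_i1 = 35.14 cm.
The intermediate image is 35.14 cm to the right of lens 1, which is 53.7 − (35.14) = 18.56 cm to the left of lens 2, so d_o2 = +18.56 cm.
Lens 2: 1/d_i2 = 1/f₂ − 1/d_o2 = 1/(36.0) − 1/(18.56) = -0.02610, so d_i2 = -38.3 cm.
The final image is virtual, 38.3 cm to the left of lens 2 (overall magnification ≈ -0.40).

38.3 cm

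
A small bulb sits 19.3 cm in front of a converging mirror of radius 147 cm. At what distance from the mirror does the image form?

f = R/2 = 147/2 = 73.50 cm.
Mirror equation: 1/q = 1/f − 1/p = 1/(73.50) − 1/(19.3) = 0.01361 − 0.05181 = -0.03821, so q = -26.2 cm.
The image is virtual, upright and enlarged, behind the mirror.

26.2 cm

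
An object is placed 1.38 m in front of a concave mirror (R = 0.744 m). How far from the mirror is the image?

f = R/2 = 0.744/2 = 0.3720 m.
Mirror equation: 1/q = 1/f − 1/p = 1/(0.3720) − 1/(1.38) = 2.688 − 0.7246 = 1.964, so q = 0.509 m.
The image is real, inverted and reduced, in front of the mirror.

0.509 m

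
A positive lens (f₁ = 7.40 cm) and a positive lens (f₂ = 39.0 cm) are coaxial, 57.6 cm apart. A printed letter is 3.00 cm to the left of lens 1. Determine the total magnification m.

Lens 1: 1/d_i1 = 1/(7.40) − 1/(3.00) = -0.1982, so d_i1 = -5.045 cm; m₁ = −d_i1/d_o1 = +1.682.
d_o2 = 57.6 − (-5.045) = 62.65 cm.
Lens 2: 1/d_i2 = 1/(39.0) − 1/(62.65) = 0.009679, so d_i2 = 103.3 cm; m₂ = −d_i2/d_o2 = -1.649.
m = m₁·m₂ = (+1.682)(-1.649) = -2.77.

m = -2.77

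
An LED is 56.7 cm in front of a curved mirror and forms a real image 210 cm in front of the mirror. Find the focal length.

f = 44.6 cm (concave)

Real image ⇒ d_i = +210 cm.
1/f = 1/d_o + 1/d_i = 1/(56.7) + 1/(210) = 0.02240, so f = 44.6 cm.
Since f is positive, the curved mirror is concave.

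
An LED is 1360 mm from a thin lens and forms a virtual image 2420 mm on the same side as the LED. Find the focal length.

f = 3100 mm (converging)

Virtual image ⇒ d_i = −2420 mm.
1/f = 1/d_o + 1/d_i = 1/(1360) + 1/(-2420) = 0.0003221, so f = 3100 mm.
Since f is positive, the thin lens is converging.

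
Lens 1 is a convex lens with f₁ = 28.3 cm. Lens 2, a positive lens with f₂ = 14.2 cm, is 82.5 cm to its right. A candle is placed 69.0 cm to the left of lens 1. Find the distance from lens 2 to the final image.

Lens 1: 1/d_i1 = 1/f₁ − 1/d_o1 = 1/(28.3) − 1/(69.0) = 0.02084, so d_i1 = 47.98 cm.
The intermediate image is 47.98 cm to the right of lens 1, which is 82.5 − (47.98) = 34.52 cm to the left of lens 2, so d_o2 = +34.52 cm.
Lens 2: 1/d_i2 = 1/f₂ − 1/d_o2 = 1/(14.2) − 1/(34.52) = 0.04145, so d_i2 = 24.1 cm.
The final image is real, 24.1 cm to the right of lens 2 (overall magnification ≈ 0.49).

24.1 cm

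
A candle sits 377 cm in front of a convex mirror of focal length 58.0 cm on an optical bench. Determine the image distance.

50.3 cm

For a convex mirror, f = -58.0 cm.
Mirror equation: 1/q = 1/f − 1/p = 1/(-58.00) − 1/(377) = -0.01724 − 0.002653 = -0.01989, so q = -50.3 cm.
The image is virtual, upright and reduced, behind the mirror.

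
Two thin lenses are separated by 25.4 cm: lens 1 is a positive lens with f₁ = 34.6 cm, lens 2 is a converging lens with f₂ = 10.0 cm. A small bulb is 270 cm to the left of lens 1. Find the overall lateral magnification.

m = -0.0605

Lens 1: 1/d_i1 = 1/(34.6) − 1/(270) = 0.02520, so d_i1 = 39.69 cm; m₁ = −d_i1/d_o1 = -0.1470.
d_o2 = 25.4 − (39.69) = -14.29 cm (virtual object).
Lens 2: 1/d_i2 = 1/(10.0) − 1/(-14.29) = 0.1700, so d_i2 = 5.883 cm; m₂ = −d_i2/d_o2 = +0.4117.
m = m₁·m₂ = (-0.1470)(+0.4117) = -0.0605.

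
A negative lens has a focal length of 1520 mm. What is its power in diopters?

For a negative lens, f = −1520 mm.
f = -152 cm = -1.52 m.
P = 1/f = 1/(-1.52 m) = -0.658 D.

P = -0.658 D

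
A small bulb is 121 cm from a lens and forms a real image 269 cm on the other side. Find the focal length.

f = 83.5 cm (converging)

Real image ⇒ d_i = +269 cm.
1/f = 1/d_o + 1/d_i = 1/(121) + 1/(269) = 0.01198, so f = 83.5 cm.
Since f is positive, the lens is converging.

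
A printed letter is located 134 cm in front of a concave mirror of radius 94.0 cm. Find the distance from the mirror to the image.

f = R/2 = 94.0/2 = 47.00 cm.
Mirror equation: 1/q = 1/f − 1/p = 1/(47.00) − 1/(134) = 0.02128 − 0.007463 = 0.01381, so q = 72.4 cm.
The image is real, inverted and reduced, in front of the mirror.

72.4 cm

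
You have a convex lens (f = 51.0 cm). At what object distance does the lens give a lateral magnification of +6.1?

42.6 cm

m = −d_i/d_o ⇒ d_i = −m·d_o.
1/f = 1/d_o + 1/d_i = 1/d_o − 1/(m·d_o) = (1 − 1/m)/d_o, so d_o = f(1 − 1/m) = (51.00)(1 − 1/(+6.1)) = 42.6 cm.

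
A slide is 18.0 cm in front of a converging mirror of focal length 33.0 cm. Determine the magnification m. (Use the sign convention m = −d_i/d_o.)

m = +2.20

1/d_i = 1/f − 1/d_o = 1/(33.00) − 1/(18.0) = -0.02525, so d_i = -39.60 cm.
m = −d_i/d_o = −(-39.60)/(18.0) = +2.20.
The image is virtual, upright and enlarged, behind the mirror.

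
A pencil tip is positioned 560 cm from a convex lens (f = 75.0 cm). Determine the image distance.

86.6 cm

Lens equation: 1/v = 1/f − 1/u = 1/(75.00) − 1/(560) = 0.01333 − 0.001786 = 0.01155, so v = 86.6 cm.
The image is real, inverted and reduced, on the far side of the lens.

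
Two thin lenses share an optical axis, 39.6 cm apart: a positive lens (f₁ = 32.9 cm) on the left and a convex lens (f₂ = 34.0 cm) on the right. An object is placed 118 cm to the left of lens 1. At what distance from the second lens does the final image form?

5.11 cm

Lens 1: 1/d_i1 = 1/f₁ − 1/d_o1 = 1/(32.9) − 1/(118) = 0.02192, so d_i1 = 45.62 cm.
The intermediate image is 45.62 cm to the right of lens 1, which lies 6.020 cm to the right of lens 2 — a virtual object — so d_o2 = −6.020 cm.
Lens 2: 1/d_i2 = 1/f₂ − 1/d_o2 = 1/(34.0) − 1/(-6.020) = 0.1955, so d_i2 = 5.11 cm.
The final image is real, 5.11 cm to the right of lens 2 (overall magnification ≈ -0.33).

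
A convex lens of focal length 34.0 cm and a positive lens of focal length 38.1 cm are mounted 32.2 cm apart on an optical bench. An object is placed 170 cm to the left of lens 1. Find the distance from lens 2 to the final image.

8.11 cm

Lens 1: 1/d_i1 = 1/f₁ − 1/d_o1 = 1/(34.0) − 1/(170) = 0.02353, so d_i1 = 42.50 cm.
The intermediate image is 42.50 cm to the right of lens 1, which lies 10.30 cm to the right of lens 2 — a virtual object — so d_o2 = −10.30 cm.
Lens 2: 1/d_i2 = 1/f₂ − 1/d_o2 = 1/(38.1) − 1/(-10.30) = 0.1233, so d_i2 = 8.11 cm.
The final image is real, 8.11 cm to the right of lens 2 (overall magnification ≈ -0.20).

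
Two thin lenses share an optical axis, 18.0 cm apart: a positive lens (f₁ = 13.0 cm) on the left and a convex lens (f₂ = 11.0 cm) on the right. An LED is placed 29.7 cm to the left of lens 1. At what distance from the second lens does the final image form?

Lens 1: 1/d_i1 = 1/f₁ − 1/d_o1 = 1/(13.0) − 1/(29.7) = 0.04325, so d_i1 = 23.12 cm.
The intermediate image is 23.12 cm to the right of lens 1, which lies 5.120 cm to the right of lens 2 — a virtual object — so d_o2 = −5.120 cm.
Lens 2: 1/d_i2 = 1/f₂ − 1/d_o2 = 1/(11.0) − 1/(-5.120) = 0.2862, so d_i2 = 3.49 cm.
The final image is real, 3.49 cm to the right of lens 2 (overall magnification ≈ -0.53).

3.49 cm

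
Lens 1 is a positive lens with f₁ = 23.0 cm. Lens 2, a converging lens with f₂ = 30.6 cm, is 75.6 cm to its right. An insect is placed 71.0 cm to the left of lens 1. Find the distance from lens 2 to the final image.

Lens 1: 1/d_i1 = 1/f₁ − 1/d_o1 = 1/(23.0) − 1/(71.0) = 0.02939, so d_i1 = 34.02 cm.
The intermediate image is 34.02 cm to the right of lens 1, which is 75.6 − (34.02) = 41.58 cm to the left of lens 2, so d_o2 = +41.58 cm.
Lens 2: 1/d_i2 = 1/f₂ − 1/d_o2 = 1/(30.6) − 1/(41.58) = 0.008630, so d_i2 = 116 cm.
The final image is real, 116 cm to the right of lens 2 (overall magnification ≈ 1.3).

116 cm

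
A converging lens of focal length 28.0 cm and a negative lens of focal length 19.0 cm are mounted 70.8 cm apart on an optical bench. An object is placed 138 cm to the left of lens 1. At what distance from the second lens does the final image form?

12.4 cm

Lens 1: 1/d_i1 = 1/f₁ − 1/d_o1 = 1/(28.0) − 1/(138) = 0.02847, so d_i1 = 35.13 cm.
The intermediate image is 35.13 cm to the right of lens 1, which is 70.8 − (35.13) = 35.67 cm to the left of lens 2, so d_o2 = +35.67 cm.
Lens 2 is diverging, so f₂ = −19.0 cm.
Lens 2: 1/d_i2 = 1/f₂ − 1/d_o2 = 1/(-19.0) − 1/(35.67) = -0.08067, so d_i2 = -12.4 cm.
The final image is virtual, 12.4 cm to the left of lens 2 (overall magnification ≈ -0.088).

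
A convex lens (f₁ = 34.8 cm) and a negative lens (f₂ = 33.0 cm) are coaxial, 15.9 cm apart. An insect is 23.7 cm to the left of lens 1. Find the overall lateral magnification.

m = +0.840

Lens 1: 1/d_i1 = 1/(34.8) − 1/(23.7) = -0.01346, so d_i1 = -74.30 cm; m₁ = −d_i1/d_o1 = +3.135.
d_o2 = 15.9 − (-74.30) = 90.20 cm.
f₂ = −33.0 cm (diverging).
Lens 2: 1/d_i2 = 1/(-33.0) − 1/(90.20) = -0.04139, so d_i2 = -24.16 cm; m₂ = −d_i2/d_o2 = +0.2679.
m = m₁·m₂ = (+3.135)(+0.2679) = +0.840.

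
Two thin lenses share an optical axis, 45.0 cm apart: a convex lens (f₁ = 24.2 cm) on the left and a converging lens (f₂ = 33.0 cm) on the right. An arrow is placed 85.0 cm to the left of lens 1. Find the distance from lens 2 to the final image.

16.9 cm

Lens 1: 1/d_i1 = 1/f₁ − 1/d_o1 = 1/(24.2) − 1/(85.0) = 0.02956, so d_i1 = 33.83 cm.
The intermediate image is 33.83 cm to the right of lens 1, which is 45.0 − (33.83) = 11.17 cm to the left of lens 2, so d_o2 = +11.17 cm.
Lens 2: 1/d_i2 = 1/f₂ − 1/d_o2 = 1/(33.0) − 1/(11.17) = -0.05922, so d_i2 = -16.9 cm.
The final image is virtual, 16.9 cm to the left of lens 2 (overall magnification ≈ -0.60).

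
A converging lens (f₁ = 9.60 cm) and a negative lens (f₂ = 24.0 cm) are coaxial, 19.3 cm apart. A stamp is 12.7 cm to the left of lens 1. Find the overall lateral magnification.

Lens 1: 1/d_i1 = 1/(9.60) − 1/(12.7) = 0.02543, so d_i1 = 39.33 cm; m₁ = −d_i1/d_o1 = -3.097.
d_o2 = 19.3 − (39.33) = -20.03 cm (virtual object).
f₂ = −24.0 cm (diverging).
Lens 2: 1/d_i2 = 1/(-24.0) − 1/(-20.03) = 0.008258, so d_i2 = 121.1 cm; m₂ = −d_i2/d_o2 = +6.045.
m = m₁·m₂ = (-3.097)(+6.045) = -18.7.

m = -18.7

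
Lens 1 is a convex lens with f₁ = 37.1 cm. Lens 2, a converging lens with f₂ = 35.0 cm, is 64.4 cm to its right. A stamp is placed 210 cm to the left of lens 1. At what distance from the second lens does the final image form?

Lens 1: 1/d_i1 = 1/f₁ − 1/d_o1 = 1/(37.1) − 1/(210) = 0.02219, so d_i1 = 45.06 cm.
The intermediate image is 45.06 cm to the right of lens 1, which is 64.4 − (45.06) = 19.34 cm to the left of lens 2, so d_o2 = +19.34 cm.
Lens 2: 1/d_i2 = 1/f₂ − 1/d_o2 = 1/(35.0) − 1/(19.34) = -0.02313, so d_i2 = -43.2 cm.
The final image is virtual, 43.2 cm to the left of lens 2 (overall magnification ≈ -0.48).

43.2 cm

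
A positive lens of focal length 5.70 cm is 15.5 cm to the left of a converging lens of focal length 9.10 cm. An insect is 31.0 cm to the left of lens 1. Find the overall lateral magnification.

m = -3.51

Lens 1: 1/d_i1 = 1/(5.70) − 1/(31.0) = 0.1432, so d_i1 = 6.984 cm; m₁ = −d_i1/d_o1 = -0.2253.
d_o2 = 15.5 − (6.984) = 8.516 cm.
Lens 2: 1/d_i2 = 1/(9.10) − 1/(8.516) = -0.007536, so d_i2 = -132.7 cm; m₂ = −d_i2/d_o2 = +15.58.
m = m₁·m₂ = (-0.2253)(+15.58) = -3.51.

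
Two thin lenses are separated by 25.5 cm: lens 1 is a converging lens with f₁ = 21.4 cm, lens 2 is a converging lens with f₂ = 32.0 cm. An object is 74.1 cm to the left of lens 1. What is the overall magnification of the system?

m = -0.355

Lens 1: 1/d_i1 = 1/(21.4) − 1/(74.1) = 0.03323, so d_i1 = 30.09 cm; m₁ = −d_i1/d_o1 = -0.4061.
d_o2 = 25.5 − (30.09) = -4.590 cm (virtual object).
Lens 2: 1/d_i2 = 1/(32.0) − 1/(-4.590) = 0.2491, so d_i2 = 4.014 cm; m₂ = −d_i2/d_o2 = +0.8746.
m = m₁·m₂ = (-0.4061)(+0.8746) = -0.355.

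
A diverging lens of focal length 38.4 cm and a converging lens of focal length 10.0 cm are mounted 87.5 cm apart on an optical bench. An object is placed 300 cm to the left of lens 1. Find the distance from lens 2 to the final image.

Lens 1 is diverging, so f₁ = −38.4 cm.
Lens 1: 1/d_i1 = 1/f₁ − 1/d_o1 = 1/(-38.4) − 1/(300) = -0.02938, so d_i1 = -34.04 cm.
The intermediate image is 34.04 cm to the left of lens 1 (virtual), which is 87.5 − (-34.04) = 121.5 cm to the left of lens 2, so d_o2 = +121.5 cm.
Lens 2: 1/d_i2 = 1/f₂ − 1/d_o2 = 1/(10.0) − 1/(121.5) = 0.09177, so d_i2 = 10.9 cm.
The final image is real, 10.9 cm to the right of lens 2 (overall magnification ≈ -0.010).

10.9 cm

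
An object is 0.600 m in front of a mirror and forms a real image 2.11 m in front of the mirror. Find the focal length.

f = 0.467 m (concave)

Real image ⇒ d_i = +2.11 m.
1/f = 1/d_o + 1/d_i = 1/(0.600) + 1/(2.11) = 2.141, so f = 0.467 m.
Since f is positive, the mirror is concave.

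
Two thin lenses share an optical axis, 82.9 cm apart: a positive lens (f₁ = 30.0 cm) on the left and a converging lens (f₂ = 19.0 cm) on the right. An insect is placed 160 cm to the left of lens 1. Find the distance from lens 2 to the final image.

Lens 1: 1/d_i1 = 1/f₁ − 1/d_o1 = 1/(30.0) − 1/(160) = 0.02708, so d_i1 = 36.92 cm.
The intermediate image is 36.92 cm to the right of lens 1, which is 82.9 − (36.92) = 45.98 cm to the left of lens 2, so d_o2 = +45.98 cm.
Lens 2: 1/d_i2 = 1/f₂ − 1/d_o2 = 1/(19.0) − 1/(45.98) = 0.03088, so d_i2 = 32.4 cm.
The final image is real, 32.4 cm to the right of lens 2 (overall magnification ≈ 0.16).

32.4 cm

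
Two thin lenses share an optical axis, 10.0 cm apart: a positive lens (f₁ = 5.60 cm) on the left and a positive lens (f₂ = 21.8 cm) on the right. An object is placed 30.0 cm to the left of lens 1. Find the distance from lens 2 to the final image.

Lens 1: 1/d_i1 = 1/f₁ − 1/d_o1 = 1/(5.60) − 1/(30.0) = 0.1452, so d_i1 = 6.885 cm.
The intermediate image is 6.885 cm to the right of lens 1, which is 10.0 − (6.885) = 3.115 cm to the left of lens 2, so d_o2 = +3.115 cm.
Lens 2: 1/d_i2 = 1/f₂ − 1/d_o2 = 1/(21.8) − 1/(3.115) = -0.2752, so d_i2 = -3.63 cm.
The final image is virtual, 3.63 cm to the left of lens 2 (overall magnification ≈ -0.27).

3.63 cm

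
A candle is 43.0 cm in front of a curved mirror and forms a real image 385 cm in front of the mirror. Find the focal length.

f = 38.7 cm (concave)

Real image ⇒ d_i = +385 cm.
1/f = 1/d_o + 1/d_i = 1/(43.0) + 1/(385) = 0.02585, so f = 38.7 cm.
Since f is positive, the curved mirror is concave.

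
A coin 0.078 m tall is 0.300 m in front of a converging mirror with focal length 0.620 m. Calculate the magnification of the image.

m = +1.94

1/d_i = 1/f − 1/d_o = 1/(0.6200) − 1/(0.300) = -1.720, so d_i = -0.5813 m.
m = −d_i/d_o = −(-0.5813)/(0.300) = +1.94.
The image is virtual, upright and enlarged, behind the mirror.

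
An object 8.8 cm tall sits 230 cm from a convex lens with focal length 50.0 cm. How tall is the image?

2.44 cm

1/d_i = 1/f − 1/d_o = 1/(50.00) − 1/(230) = 0.01565, so d_i = 63.89 cm.
m = −d_i/d_o = -0.2778.
|h_i| = |m|·h_o = 0.2778 × 8.8 = 2.44 cm. The image is real, inverted and reduced, on the far side of the lens.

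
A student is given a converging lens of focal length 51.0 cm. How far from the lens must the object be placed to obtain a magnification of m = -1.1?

97.4 cm

m = −d_i/d_o ⇒ d_i = −m·d_o.
1/f = 1/d_o + 1/d_i = 1/d_o − 1/(m·d_o) = (1 − 1/m)/d_o, so d_o = f(1 − 1/m) = (51.00)(1 − 1/(-1.1)) = 97.4 cm.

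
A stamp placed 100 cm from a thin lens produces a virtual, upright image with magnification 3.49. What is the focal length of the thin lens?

f = 140 cm (converging)

m = −d_i/d_o ⇒ d_i = −m·d_o = −(+3.49)·(100) = -349.0 cm.
1/f = 1/d_o + 1/d_i = 1/(100) + 1/(-349.0) = 0.007135, so f = 140 cm.
Since f is positive, the thin lens is converging.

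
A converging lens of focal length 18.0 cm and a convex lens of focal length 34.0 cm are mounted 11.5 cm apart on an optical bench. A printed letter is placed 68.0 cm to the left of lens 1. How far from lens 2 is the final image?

9.39 cm

Lens 1: 1/d_i1 = 1/f₁ − 1/d_o1 = 1/(18.0) − 1/(68.0) = 0.04085, so d_i1 = 24.48 cm.
The intermediate image is 24.48 cm to the right of lens 1, which lies 12.98 cm to the right of lens 2 — a virtual object — so d_o2 = −12.98 cm.
Lens 2: 1/d_i2 = 1/f₂ − 1/d_o2 = 1/(34.0) − 1/(-12.98) = 0.1065, so d_i2 = 9.39 cm.
The final image is real, 9.39 cm to the right of lens 2 (overall magnification ≈ -0.26).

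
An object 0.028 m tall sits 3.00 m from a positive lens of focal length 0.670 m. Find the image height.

0.00805 m

1/d_i = 1/f − 1/d_o = 1/(0.6700) − 1/(3.00) = 1.159, so d_i = 0.8627 m.
m = −d_i/d_o = -0.2876.
|h_i| = |m|·h_o = 0.2876 × 0.028 = 0.00805 m. The image is real, inverted and reduced, on the far side of the lens.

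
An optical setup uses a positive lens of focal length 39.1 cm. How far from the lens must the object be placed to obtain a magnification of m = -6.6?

m = −d_i/d_o ⇒ d_i = −m·d_o.
1/f = 1/d_o + 1/d_i = 1/d_o − 1/(m·d_o) = (1 − 1/m)/d_o, so d_o = f(1 − 1/m) = (39.10)(1 − 1/(-6.6)) = 45.0 cm.

45.0 cm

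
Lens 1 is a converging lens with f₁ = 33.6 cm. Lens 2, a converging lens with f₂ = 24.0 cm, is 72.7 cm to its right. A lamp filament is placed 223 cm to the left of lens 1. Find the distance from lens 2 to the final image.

Lens 1: 1/d_i1 = 1/f₁ − 1/d_o1 = 1/(33.6) − 1/(223) = 0.02528, so d_i1 = 39.56 cm.
The intermediate image is 39.56 cm to the right of lens 1, which is 72.7 − (39.56) = 33.14 cm to the left of lens 2, so d_o2 = +33.14 cm.
Lens 2: 1/d_i2 = 1/f₂ − 1/d_o2 = 1/(24.0) − 1/(33.14) = 0.01149, so d_i2 = 87.0 cm.
The final image is real, 87.0 cm to the right of lens 2 (overall magnification ≈ 0.47).

87.0 cm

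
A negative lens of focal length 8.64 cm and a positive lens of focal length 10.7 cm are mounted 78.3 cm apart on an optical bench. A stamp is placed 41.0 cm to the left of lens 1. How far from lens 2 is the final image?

Lens 1 is diverging, so f₁ = −8.64 cm.
Lens 1: 1/d_i1 = 1/f₁ − 1/d_o1 = 1/(-8.64) − 1/(41.0) = -0.1401, so d_i1 = -7.136 cm.
The intermediate image is 7.136 cm to the left of lens 1 (virtual), which is 78.3 − (-7.136) = 85.44 cm to the left of lens 2, so d_o2 = +85.44 cm.
Lens 2: 1/d_i2 = 1/f₂ − 1/d_o2 = 1/(10.7) − 1/(85.44) = 0.08175, so d_i2 = 12.2 cm.
The final image is real, 12.2 cm to the right of lens 2 (overall magnification ≈ -0.025).

12.2 cm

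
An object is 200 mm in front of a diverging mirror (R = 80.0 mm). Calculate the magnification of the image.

m = +0.167

f = R/2 = 80.0/2 = 40.00 mm; for a diverging mirror, f = -40.00 mm.
1/d_i = 1/f − 1/d_o = 1/(-40.00) − 1/(200) = -0.03000, so d_i = -33.33 mm.
m = −d_i/d_o = −(-33.33)/(200) = +0.167.
The image is virtual, upright and reduced, behind the mirror.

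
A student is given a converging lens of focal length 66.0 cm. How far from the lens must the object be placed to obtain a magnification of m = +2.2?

36.0 cm

m = −d_i/d_o ⇒ d_i = −m·d_o.
1/f = 1/d_o + 1/d_i = 1/d_o − 1/(m·d_o) = (1 − 1/m)/d_o, so d_o = f(1 − 1/m) = (66.00)(1 − 1/(+2.2)) = 36.0 cm.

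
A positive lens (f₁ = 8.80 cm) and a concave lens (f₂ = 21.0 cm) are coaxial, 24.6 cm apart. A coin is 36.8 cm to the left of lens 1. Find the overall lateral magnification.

m = -0.194

Lens 1: 1/d_i1 = 1/(8.80) − 1/(36.8) = 0.08646, so d_i1 = 11.57 cm; m₁ = −d_i1/d_o1 = -0.3144.
d_o2 = 24.6 − (11.57) = 13.03 cm.
f₂ = −21.0 cm (diverging).
Lens 2: 1/d_i2 = 1/(-21.0) − 1/(13.03) = -0.1244, so d_i2 = -8.041 cm; m₂ = −d_i2/d_o2 = +0.6171.
m = m₁·m₂ = (-0.3144)(+0.6171) = -0.194.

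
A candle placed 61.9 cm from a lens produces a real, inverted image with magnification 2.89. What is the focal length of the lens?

m = −d_i/d_o ⇒ d_i = −m·d_o = −(-2.89)·(61.9) = 178.9 cm.
1/f = 1/d_o + 1/d_i = 1/(61.9) + 1/(178.9) = 0.02174, so f = 46.0 cm.
Since f is positive, the lens is converging.

f = 46.0 cm (converging)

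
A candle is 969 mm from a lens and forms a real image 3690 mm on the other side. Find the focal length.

Real image ⇒ d_i = +3690 mm.
1/f = 1/d_o + 1/d_i = 1/(969) + 1/(3690) = 0.001303, so f = 767 mm.
Since f is positive, the lens is converging.

f = 767 mm (converging)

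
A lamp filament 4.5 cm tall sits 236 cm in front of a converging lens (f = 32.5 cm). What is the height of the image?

1/d_i = 1/f − 1/d_o = 1/(32.50) − 1/(236) = 0.02653, so d_i = 37.69 cm.
m = −d_i/d_o = -0.1597.
|h_i| = |m|·h_o = 0.1597 × 4.5 = 0.719 cm. The image is real, inverted and reduced, on the far side of the lens.

0.719 cm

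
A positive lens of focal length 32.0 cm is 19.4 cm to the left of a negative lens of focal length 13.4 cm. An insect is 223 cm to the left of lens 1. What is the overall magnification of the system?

Lens 1: 1/d_i1 = 1/(32.0) − 1/(223) = 0.02677, so d_i1 = 37.36 cm; m₁ = −d_i1/d_o1 = -0.1675.
d_o2 = 19.4 − (37.36) = -17.96 cm (virtual object).
f₂ = −13.4 cm (diverging).
Lens 2: 1/d_i2 = 1/(-13.4) − 1/(-17.96) = -0.01895, so d_i2 = -52.78 cm; m₂ = −d_i2/d_o2 = -2.939.
m = m₁·m₂ = (-0.1675)(-2.939) = +0.492.

m = +0.492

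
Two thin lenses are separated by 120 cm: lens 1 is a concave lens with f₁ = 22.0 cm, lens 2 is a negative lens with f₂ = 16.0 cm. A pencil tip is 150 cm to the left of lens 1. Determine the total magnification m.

f₁ = −22.0 cm (diverging).
Lens 1: 1/d_i1 = 1/(-22.0) − 1/(150) = -0.05212, so d_i1 = -19.19 cm; m₁ = −d_i1/d_o1 = +0.1279.
d_o2 = 120 − (-19.19) = 139.2 cm.
f₂ = −16.0 cm (diverging).
Lens 2: 1/d_i2 = 1/(-16.0) − 1/(139.2) = -0.06968, so d_i2 = -14.35 cm; m₂ = −d_i2/d_o2 = +0.1031.
m = m₁·m₂ = (+0.1279)(+0.1031) = +0.0132.

m = +0.0132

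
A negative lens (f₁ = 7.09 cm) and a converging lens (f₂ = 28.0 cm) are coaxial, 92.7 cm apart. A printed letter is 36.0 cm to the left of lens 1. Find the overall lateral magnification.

m = -0.0652

f₁ = −7.09 cm (diverging).
Lens 1: 1/d_i1 = 1/(-7.09) − 1/(36.0) = -0.1688, so d_i1 = -5.923 cm; m₁ = −d_i1/d_o1 = +0.1645.
d_o2 = 92.7 − (-5.923) = 98.62 cm.
Lens 2: 1/d_i2 = 1/(28.0) − 1/(98.62) = 0.02557, so d_i2 = 39.10 cm; m₂ = −d_i2/d_o2 = -0.3965.
m = m₁·m₂ = (+0.1645)(-0.3965) = -0.0652.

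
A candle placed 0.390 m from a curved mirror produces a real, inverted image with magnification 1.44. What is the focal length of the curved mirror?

f = 0.230 m (concave)

m = −d_i/d_o ⇒ d_i = −m·d_o = −(-1.44)·(0.390) = 0.5616 m.
1/f = 1/d_o + 1/d_i = 1/(0.390) + 1/(0.5616) = 4.345, so f = 0.230 m.
Since f is positive, the curved mirror is concave.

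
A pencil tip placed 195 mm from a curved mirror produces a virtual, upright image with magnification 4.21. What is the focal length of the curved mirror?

m = −d_i/d_o ⇒ d_i = −m·d_o = −(+4.21)·(195) = -821.0 mm.
1/f = 1/d_o + 1/d_i = 1/(195) + 1/(-821.0) = 0.003910, so f = 256 mm.
Since f is positive, the curved mirror is concave.

f = 256 mm (concave)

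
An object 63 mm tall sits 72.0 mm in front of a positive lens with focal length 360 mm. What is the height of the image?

78.8 mm

1/d_i = 1/f − 1/d_o = 1/(360.0) − 1/(72.0) = -0.01111, so d_i = -90.00 mm.
m = −d_i/d_o = +1.250.
|h_i| = |m|·h_o = 1.250 × 63 = 78.8 mm. The image is virtual, upright and enlarged, on the same side as the object.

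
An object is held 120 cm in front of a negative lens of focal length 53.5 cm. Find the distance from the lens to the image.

37.0 cm

For a negative lens, f = -53.5 cm.
Lens equation: 1/q = 1/f − 1/p = 1/(-53.50) − 1/(120) = -0.01869 − 0.008333 = -0.02702, so q = -37.0 cm.
The image is virtual, upright and reduced, on the same side as the object.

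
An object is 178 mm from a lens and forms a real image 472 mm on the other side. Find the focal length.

Real image ⇒ d_i = +472 mm.
1/f = 1/d_o + 1/d_i = 1/(178) + 1/(472) = 0.007737, so f = 129 mm.
Since f is positive, the lens is converging.

f = 129 mm (converging)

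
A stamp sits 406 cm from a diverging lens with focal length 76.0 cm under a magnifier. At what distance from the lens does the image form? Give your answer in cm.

64.0 cm

For a diverging lens, f = -76.0 cm.
Thin-lens equation: 1/v = 1/f − 1/u = 1/(-76.00) − 1/(406) = -0.01316 − 0.002463 = -0.01562, so v = -64.0 cm.
The image is virtual, upright and reduced, on the same side as the object.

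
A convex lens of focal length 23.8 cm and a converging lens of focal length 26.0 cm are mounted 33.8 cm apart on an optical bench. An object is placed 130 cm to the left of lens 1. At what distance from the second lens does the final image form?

5.69 cm

Lens 1: 1/d_i1 = 1/f₁ − 1/d_o1 = 1/(23.8) − 1/(130) = 0.03432, so d_i1 = 29.13 cm.
The intermediate image is 29.13 cm to the right of lens 1, which is 33.8 − (29.13) = 4.670 cm to the left of lens 2, so d_o2 = +4.670 cm.
Lens 2: 1/d_i2 = 1/f₂ − 1/d_o2 = 1/(26.0) − 1/(4.670) = -0.1757, so d_i2 = -5.69 cm.
The final image is virtual, 5.69 cm to the left of lens 2 (overall magnification ≈ -0.27).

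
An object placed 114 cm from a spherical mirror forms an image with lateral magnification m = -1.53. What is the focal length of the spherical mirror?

f = 68.9 cm (concave)

m = −d_i/d_o ⇒ d_i = −m·d_o = −(-1.53)·(114) = 174.4 cm.
1/f = 1/d_o + 1/d_i = 1/(114) + 1/(174.4) = 0.01451, so f = 68.9 cm.
Since f is positive, the spherical mirror is concave.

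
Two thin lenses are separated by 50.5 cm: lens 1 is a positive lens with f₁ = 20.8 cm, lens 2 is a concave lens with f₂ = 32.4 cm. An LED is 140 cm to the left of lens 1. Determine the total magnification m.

m = -0.0967

Lens 1: 1/d_i1 = 1/(20.8) − 1/(140) = 0.04093, so d_i1 = 24.43 cm; m₁ = −d_i1/d_o1 = -0.1745.
d_o2 = 50.5 − (24.43) = 26.07 cm.
f₂ = −32.4 cm (diverging).
Lens 2: 1/d_i2 = 1/(-32.4) − 1/(26.07) = -0.06922, so d_i2 = -14.45 cm; m₂ = −d_i2/d_o2 = +0.5541.
m = m₁·m₂ = (-0.1745)(+0.5541) = -0.0967.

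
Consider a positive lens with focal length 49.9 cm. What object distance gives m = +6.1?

41.7 cm

m = −d_i/d_o ⇒ d_i = −m·d_o.
1/f = 1/d_o + 1/d_i = 1/d_o − 1/(m·d_o) = (1 − 1/m)/d_o, so d_o = f(1 − 1/m) = (49.90)(1 − 1/(+6.1)) = 41.7 cm.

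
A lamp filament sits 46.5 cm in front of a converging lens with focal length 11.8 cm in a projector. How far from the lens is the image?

15.8 cm

Lens equation: 1/d_i = 1/f − 1/d_o = 1/(11.80) − 1/(46.5) = 0.08475 − 0.02151 = 0.06324, so d_i = 15.8 cm.
The image is real, inverted and reduced, on the far side of the lens.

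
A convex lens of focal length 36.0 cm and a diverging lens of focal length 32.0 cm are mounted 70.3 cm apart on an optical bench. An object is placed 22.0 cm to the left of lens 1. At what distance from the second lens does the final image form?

Lens 1: 1/d_i1 = 1/f₁ − 1/d_o1 = 1/(36.0) − 1/(22.0) = -0.01768, so d_i1 = -56.57 cm.
The intermediate image is 56.57 cm to the left of lens 1 (virtual), which is 70.3 − (-56.57) = 126.9 cm to the left of lens 2, so d_o2 = +126.9 cm.
Lens 2 is diverging, so f₂ = −32.0 cm.
Lens 2: 1/d_i2 = 1/f₂ − 1/d_o2 = 1/(-32.0) − 1/(126.9) = -0.03913, so d_i2 = -25.6 cm.
The final image is virtual, 25.6 cm to the left of lens 2 (overall magnification ≈ 0.52).

25.6 cm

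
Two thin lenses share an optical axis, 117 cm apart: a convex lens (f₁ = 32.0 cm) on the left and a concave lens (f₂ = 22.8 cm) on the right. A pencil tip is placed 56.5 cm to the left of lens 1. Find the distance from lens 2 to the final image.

Lens 1: 1/d_i1 = 1/f₁ − 1/d_o1 = 1/(32.0) − 1/(56.5) = 0.01355, so d_i1 = 73.80 cm.
The intermediate image is 73.80 cm to the right of lens 1, which is 117 − (73.80) = 43.20 cm to the left of lens 2, so d_o2 = +43.20 cm.
Lens 2 is diverging, so f₂ = −22.8 cm.
Lens 2: 1/d_i2 = 1/f₂ − 1/d_o2 = 1/(-22.8) − 1/(43.20) = -0.06701, so d_i2 = -14.9 cm.
The final image is virtual, 14.9 cm to the left of lens 2 (overall magnification ≈ -0.45).

14.9 cm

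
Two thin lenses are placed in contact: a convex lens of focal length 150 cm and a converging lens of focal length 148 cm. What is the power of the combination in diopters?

P = +1.34 D

P₁ = 1/f₁ = 1/(1.50 m) = +0.6667 D; P₂ = 1/f₂ = 1/(1.48 m) = +0.6757 D.
For thin lenses in contact, P = P₁ + P₂ = (+0.6667) + (+0.6757) = +1.34 D.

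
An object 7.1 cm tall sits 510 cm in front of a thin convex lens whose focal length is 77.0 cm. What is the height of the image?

1.26 cm

1/d_i = 1/f − 1/d_o = 1/(77.00) − 1/(510) = 0.01103, so d_i = 90.69 cm.
m = −d_i/d_o = -0.1778.
|h_i| = |m|·h_o = 0.1778 × 7.1 = 1.26 cm. The image is real, inverted and reduced, on the far side of the lens.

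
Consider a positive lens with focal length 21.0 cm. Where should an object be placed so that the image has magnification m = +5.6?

m = −d_i/d_o ⇒ d_i = −m·d_o.
1/f = 1/d_o + 1/d_i = 1/d_o − 1/(m·d_o) = (1 − 1/m)/d_o, so d_o = f(1 − 1/m) = (21.00)(1 − 1/(+5.6)) = 17.2 cm.

17.2 cm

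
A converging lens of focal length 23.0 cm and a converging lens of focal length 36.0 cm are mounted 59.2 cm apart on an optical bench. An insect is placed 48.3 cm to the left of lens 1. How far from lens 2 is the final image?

26.6 cm

Lens 1: 1/d_i1 = 1/f₁ − 1/d_o1 = 1/(23.0) − 1/(48.3) = 0.02277, so d_i1 = 43.91 cm.
The intermediate image is 43.91 cm to the right of lens 1, which is 59.2 − (43.91) = 15.29 cm to the left of lens 2, so d_o2 = +15.29 cm.
Lens 2: 1/d_i2 = 1/f₂ − 1/d_o2 = 1/(36.0) − 1/(15.29) = -0.03762, so d_i2 = -26.6 cm.
The final image is virtual, 26.6 cm to the left of lens 2 (overall magnification ≈ -1.6).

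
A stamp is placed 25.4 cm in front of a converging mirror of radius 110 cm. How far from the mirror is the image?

f = R/2 = 110/2 = 55.00 cm.
Mirror equation: 1/d_i = 1/f − 1/d_o = 1/(55.00) − 1/(25.4) = 0.01818 − 0.03937 = -0.02119, so d_i = -47.2 cm.
The image is virtual, upright and enlarged, behind the mirror.

47.2 cm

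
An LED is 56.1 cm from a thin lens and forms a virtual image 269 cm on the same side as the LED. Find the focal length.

Virtual image ⇒ d_i = −269 cm.
1/f = 1/d_o + 1/d_i = 1/(56.1) + 1/(-269) = 0.01411, so f = 70.9 cm.
Since f is positive, the thin lens is converging.

f = 70.9 cm (converging)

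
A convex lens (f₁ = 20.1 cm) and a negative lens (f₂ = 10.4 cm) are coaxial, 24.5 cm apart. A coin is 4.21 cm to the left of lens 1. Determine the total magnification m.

Lens 1: 1/d_i1 = 1/(20.1) − 1/(4.21) = -0.1878, so d_i1 = -5.325 cm; m₁ = −d_i1/d_o1 = +1.265.
d_o2 = 24.5 − (-5.325) = 29.82 cm.
f₂ = −10.4 cm (diverging).
Lens 2: 1/d_i2 = 1/(-10.4) − 1/(29.82) = -0.1297, so d_i2 = -7.711 cm; m₂ = −d_i2/d_o2 = +0.2586.
m = m₁·m₂ = (+1.265)(+0.2586) = +0.327.

m = +0.327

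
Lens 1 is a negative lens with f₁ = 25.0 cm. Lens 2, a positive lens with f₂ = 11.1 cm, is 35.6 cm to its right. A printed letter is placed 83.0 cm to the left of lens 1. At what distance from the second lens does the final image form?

Lens 1 is diverging, so f₁ = −25.0 cm.
Lens 1: 1/d_i1 = 1/f₁ − 1/d_o1 = 1/(-25.0) − 1/(83.0) = -0.05205, so d_i1 = -19.21 cm.
The intermediate image is 19.21 cm to the left of lens 1 (virtual), which is 35.6 − (-19.21) = 54.81 cm to the left of lens 2, so d_o2 = +54.81 cm.
Lens 2: 1/d_i2 = 1/f₂ − 1/d_o2 = 1/(11.1) − 1/(54.81) = 0.07185, so d_i2 = 13.9 cm.
The final image is real, 13.9 cm to the right of lens 2 (overall magnification ≈ -0.059).

13.9 cm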